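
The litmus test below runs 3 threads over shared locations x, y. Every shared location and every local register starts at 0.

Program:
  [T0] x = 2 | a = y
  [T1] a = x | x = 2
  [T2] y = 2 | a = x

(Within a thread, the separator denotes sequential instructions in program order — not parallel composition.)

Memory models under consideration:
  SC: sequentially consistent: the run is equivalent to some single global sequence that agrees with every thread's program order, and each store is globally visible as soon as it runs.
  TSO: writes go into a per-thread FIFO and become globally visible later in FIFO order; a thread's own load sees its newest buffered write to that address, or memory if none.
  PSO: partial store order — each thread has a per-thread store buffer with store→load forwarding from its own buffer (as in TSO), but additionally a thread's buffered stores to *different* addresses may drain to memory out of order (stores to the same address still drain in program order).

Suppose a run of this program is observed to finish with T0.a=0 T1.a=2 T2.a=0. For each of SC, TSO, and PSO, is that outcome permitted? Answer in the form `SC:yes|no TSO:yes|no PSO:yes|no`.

outcome vector order: (T0.a,T1.a,T2.a)
[SC] allowed = {<0 0 2>; <0 2 2>; <2 0 0>; <2 0 2>; <2 2 0>; <2 2 2>}
[TSO] allowed = {<0 0 0>; <0 0 2>; <0 2 0>; <0 2 2>; <2 0 0>; <2 0 2>; <2 2 0>; <2 2 2>}
[PSO] allowed = {<0 0 0>; <0 0 2>; <0 2 0>; <0 2 2>; <2 0 0>; <2 0 2>; <2 2 0>; <2 2 2>}
target <0 2 0> ∈ {TSO,PSO}

SC:no TSO:yes PSO:yes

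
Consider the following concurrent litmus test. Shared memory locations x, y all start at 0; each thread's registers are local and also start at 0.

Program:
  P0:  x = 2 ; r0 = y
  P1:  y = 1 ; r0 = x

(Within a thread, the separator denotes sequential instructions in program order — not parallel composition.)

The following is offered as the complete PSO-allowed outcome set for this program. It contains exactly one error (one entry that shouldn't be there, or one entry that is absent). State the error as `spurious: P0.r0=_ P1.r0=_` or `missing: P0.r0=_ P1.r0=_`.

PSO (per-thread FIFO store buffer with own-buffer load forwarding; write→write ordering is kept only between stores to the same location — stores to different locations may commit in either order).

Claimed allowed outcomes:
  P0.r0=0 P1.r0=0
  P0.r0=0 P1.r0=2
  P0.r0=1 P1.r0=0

missing: P0.r0=1 P1.r0=2

outcome vector order: (P0.r0,P1.r0)
[PSO] allowed = {00; 02; 10; 12}
PSO∖claimed = {12}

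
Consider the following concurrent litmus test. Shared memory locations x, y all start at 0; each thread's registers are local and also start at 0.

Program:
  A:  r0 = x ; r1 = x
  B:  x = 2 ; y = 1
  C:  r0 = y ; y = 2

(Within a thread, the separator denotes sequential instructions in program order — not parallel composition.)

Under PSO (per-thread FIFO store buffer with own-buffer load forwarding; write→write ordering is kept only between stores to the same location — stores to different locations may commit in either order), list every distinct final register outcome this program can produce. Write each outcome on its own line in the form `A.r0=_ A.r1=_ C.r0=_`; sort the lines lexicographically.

A.r0=0 A.r1=0 C.r0=0
A.r0=0 A.r1=0 C.r0=1
A.r0=0 A.r1=2 C.r0=0
A.r0=0 A.r1=2 C.r0=1
A.r0=2 A.r1=2 C.r0=0
A.r0=2 A.r1=2 C.r0=1

outcome vector order: (A.r0,A.r1,C.r0)
|PSO outcomes| = 6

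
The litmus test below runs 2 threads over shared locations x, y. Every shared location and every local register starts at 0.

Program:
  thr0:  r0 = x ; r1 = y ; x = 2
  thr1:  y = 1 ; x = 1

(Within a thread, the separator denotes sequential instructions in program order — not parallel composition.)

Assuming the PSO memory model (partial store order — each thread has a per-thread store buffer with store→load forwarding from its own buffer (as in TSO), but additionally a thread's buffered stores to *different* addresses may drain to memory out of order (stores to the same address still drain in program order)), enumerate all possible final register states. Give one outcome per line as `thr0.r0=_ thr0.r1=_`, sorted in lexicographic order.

thr0.r0=0 thr0.r1=0
thr0.r0=0 thr0.r1=1
thr0.r0=1 thr0.r1=0
thr0.r0=1 thr0.r1=1

outcome vector order: (thr0.r0,thr0.r1)
|PSO outcomes| = 4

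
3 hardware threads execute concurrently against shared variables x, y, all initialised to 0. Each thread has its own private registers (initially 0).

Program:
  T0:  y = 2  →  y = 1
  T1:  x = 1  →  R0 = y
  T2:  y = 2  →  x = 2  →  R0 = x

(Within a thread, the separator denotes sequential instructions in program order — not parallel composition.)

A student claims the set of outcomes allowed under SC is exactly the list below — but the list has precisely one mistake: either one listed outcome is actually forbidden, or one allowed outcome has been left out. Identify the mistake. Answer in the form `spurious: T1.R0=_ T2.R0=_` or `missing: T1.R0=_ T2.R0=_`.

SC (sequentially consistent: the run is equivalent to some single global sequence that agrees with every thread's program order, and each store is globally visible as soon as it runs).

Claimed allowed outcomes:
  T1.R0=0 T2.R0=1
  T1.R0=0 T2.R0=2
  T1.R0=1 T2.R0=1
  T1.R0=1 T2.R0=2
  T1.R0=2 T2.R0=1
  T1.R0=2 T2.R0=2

outcome vector order: (T1.R0,T2.R0)
[SC] allowed = {0/2, 1/1, 1/2, 2/1, 2/2}
claimed∖SC = {0/1}

spurious: T1.R0=0 T2.R0=1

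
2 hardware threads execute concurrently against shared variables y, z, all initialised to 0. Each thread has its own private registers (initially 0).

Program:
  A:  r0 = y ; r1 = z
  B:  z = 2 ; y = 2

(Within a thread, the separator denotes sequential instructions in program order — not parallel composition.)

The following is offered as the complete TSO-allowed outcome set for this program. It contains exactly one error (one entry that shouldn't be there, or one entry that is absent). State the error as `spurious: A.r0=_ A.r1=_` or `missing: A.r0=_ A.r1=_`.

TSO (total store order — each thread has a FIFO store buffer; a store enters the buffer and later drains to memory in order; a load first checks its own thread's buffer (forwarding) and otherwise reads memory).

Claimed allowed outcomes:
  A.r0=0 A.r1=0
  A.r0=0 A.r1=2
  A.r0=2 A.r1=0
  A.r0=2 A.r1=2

outcome vector order: (A.r0,A.r1)
TSO (3): (0,0), (0,2), (2,2)
claimed∖TSO = {(2,0)}

spurious: A.r0=2 A.r1=0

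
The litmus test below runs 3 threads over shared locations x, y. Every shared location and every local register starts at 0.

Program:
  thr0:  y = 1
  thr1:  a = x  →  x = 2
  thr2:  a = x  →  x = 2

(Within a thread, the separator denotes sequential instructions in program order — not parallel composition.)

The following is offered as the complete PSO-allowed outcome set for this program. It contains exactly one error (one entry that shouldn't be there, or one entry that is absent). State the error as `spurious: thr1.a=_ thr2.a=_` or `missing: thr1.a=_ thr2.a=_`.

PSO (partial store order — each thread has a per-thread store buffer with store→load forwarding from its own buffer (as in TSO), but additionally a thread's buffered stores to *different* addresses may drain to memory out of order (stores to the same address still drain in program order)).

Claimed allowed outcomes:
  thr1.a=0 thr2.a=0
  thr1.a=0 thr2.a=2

missing: thr1.a=2 thr2.a=0

outcome vector order: (thr1.a,thr2.a)
under PSO → 00; 02; 20
PSO∖claimed = {20}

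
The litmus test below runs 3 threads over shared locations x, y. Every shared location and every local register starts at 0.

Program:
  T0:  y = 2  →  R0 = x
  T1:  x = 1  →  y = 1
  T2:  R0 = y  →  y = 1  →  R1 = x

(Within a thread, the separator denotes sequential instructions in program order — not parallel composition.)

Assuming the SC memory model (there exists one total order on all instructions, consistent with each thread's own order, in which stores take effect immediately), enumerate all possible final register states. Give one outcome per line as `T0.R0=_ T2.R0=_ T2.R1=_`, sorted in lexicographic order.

T0.R0=0 T2.R0=0 T2.R1=0
T0.R0=0 T2.R0=0 T2.R1=1
T0.R0=0 T2.R0=1 T2.R1=1
T0.R0=0 T2.R0=2 T2.R1=0
T0.R0=0 T2.R0=2 T2.R1=1
T0.R0=1 T2.R0=0 T2.R1=0
T0.R0=1 T2.R0=0 T2.R1=1
T0.R0=1 T2.R0=1 T2.R1=1
T0.R0=1 T2.R0=2 T2.R1=0
T0.R0=1 T2.R0=2 T2.R1=1

outcome vector order: (T0.R0,T2.R0,T2.R1)
|SC outcomes| = 10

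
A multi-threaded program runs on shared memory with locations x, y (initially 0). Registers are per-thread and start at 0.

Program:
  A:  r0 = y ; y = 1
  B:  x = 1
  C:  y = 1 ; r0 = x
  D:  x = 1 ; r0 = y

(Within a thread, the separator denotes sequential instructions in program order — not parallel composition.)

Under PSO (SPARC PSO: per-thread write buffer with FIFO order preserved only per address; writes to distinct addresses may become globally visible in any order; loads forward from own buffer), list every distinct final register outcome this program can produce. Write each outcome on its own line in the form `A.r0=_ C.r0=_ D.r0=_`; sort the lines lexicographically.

A.r0=0 C.r0=0 D.r0=0
A.r0=0 C.r0=0 D.r0=1
A.r0=0 C.r0=1 D.r0=0
A.r0=0 C.r0=1 D.r0=1
A.r0=1 C.r0=0 D.r0=0
A.r0=1 C.r0=0 D.r0=1
A.r0=1 C.r0=1 D.r0=0
A.r0=1 C.r0=1 D.r0=1

outcome vector order: (A.r0,C.r0,D.r0)
|PSO outcomes| = 8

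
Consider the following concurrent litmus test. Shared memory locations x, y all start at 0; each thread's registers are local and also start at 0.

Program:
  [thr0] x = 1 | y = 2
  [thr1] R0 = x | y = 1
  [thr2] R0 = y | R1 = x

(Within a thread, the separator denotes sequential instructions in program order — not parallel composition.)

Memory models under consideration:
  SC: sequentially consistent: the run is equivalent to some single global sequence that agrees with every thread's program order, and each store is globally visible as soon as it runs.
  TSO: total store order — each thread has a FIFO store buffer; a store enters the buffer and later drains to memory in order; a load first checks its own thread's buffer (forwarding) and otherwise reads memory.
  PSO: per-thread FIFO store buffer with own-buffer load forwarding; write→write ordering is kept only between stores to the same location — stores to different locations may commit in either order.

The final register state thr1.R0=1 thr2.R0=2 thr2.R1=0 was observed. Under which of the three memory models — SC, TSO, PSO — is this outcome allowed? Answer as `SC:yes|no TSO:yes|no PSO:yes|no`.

SC:no TSO:no PSO:yes

outcome vector order: (thr1.R0,thr2.R0,thr2.R1)
under SC → <0 0 0>; <0 0 1>; <0 1 0>; <0 1 1>; <0 2 1>; <1 0 0>; <1 0 1>; <1 1 1>; <1 2 1>
under TSO → <0 0 0>; <0 0 1>; <0 1 0>; <0 1 1>; <0 2 1>; <1 0 0>; <1 0 1>; <1 1 1>; <1 2 1>
under PSO → <0 0 0>; <0 0 1>; <0 1 0>; <0 1 1>; <0 2 0>; <0 2 1>; <1 0 0>; <1 0 1>; <1 1 1>; <1 2 0>; <1 2 1>
target <1 2 0> ∈ {PSO}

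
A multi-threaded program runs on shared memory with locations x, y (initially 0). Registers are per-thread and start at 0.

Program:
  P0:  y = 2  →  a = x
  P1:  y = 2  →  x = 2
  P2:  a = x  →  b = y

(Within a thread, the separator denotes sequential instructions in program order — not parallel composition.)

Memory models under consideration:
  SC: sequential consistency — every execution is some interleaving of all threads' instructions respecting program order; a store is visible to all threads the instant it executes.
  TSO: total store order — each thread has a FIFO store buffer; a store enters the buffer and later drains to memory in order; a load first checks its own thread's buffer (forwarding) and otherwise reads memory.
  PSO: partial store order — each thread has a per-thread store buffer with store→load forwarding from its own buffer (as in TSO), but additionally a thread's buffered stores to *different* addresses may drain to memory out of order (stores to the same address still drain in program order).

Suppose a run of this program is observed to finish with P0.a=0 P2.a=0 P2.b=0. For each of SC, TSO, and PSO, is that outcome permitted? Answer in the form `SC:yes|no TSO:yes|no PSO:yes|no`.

SC:yes TSO:yes PSO:yes

outcome vector order: (P0.a,P2.a,P2.b)
SC (6): 0/0/0 0/0/2 0/2/2 2/0/0 2/0/2 2/2/2
TSO (6): 0/0/0 0/0/2 0/2/2 2/0/0 2/0/2 2/2/2
PSO (8): 0/0/0 0/0/2 0/2/0 0/2/2 2/0/0 2/0/2 2/2/0 2/2/2
target 0/0/0 ∈ {SC,TSO,PSO}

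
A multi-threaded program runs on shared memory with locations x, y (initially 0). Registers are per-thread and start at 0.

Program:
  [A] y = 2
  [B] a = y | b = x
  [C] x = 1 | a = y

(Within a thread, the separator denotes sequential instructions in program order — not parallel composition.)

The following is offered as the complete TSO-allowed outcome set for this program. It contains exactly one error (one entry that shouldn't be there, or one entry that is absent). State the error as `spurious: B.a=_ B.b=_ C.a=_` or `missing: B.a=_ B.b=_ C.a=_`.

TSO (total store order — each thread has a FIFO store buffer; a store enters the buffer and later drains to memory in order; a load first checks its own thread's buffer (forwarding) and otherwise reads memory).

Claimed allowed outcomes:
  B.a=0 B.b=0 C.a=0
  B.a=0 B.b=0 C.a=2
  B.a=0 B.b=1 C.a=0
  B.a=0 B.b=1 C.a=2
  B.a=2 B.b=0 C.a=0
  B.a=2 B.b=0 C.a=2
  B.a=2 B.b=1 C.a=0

missing: B.a=2 B.b=1 C.a=2

outcome vector order: (B.a,B.b,C.a)
[TSO] allowed = {<0 0 0> <0 0 2> <0 1 0> <0 1 2> <2 0 0> <2 0 2> <2 1 0> <2 1 2>}
TSO∖claimed = {<2 1 2>}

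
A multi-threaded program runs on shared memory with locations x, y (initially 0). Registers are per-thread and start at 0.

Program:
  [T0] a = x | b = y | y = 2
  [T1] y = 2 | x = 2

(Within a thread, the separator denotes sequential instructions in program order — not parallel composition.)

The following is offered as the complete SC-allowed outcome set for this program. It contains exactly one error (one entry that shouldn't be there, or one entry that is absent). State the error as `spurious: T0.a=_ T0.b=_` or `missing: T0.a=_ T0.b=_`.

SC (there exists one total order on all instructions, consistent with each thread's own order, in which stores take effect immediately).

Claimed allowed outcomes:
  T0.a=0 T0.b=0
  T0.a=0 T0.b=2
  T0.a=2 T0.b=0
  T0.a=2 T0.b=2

spurious: T0.a=2 T0.b=0

outcome vector order: (T0.a,T0.b)
under SC → 0/0; 0/2; 2/2
claimed∖SC = {2/0}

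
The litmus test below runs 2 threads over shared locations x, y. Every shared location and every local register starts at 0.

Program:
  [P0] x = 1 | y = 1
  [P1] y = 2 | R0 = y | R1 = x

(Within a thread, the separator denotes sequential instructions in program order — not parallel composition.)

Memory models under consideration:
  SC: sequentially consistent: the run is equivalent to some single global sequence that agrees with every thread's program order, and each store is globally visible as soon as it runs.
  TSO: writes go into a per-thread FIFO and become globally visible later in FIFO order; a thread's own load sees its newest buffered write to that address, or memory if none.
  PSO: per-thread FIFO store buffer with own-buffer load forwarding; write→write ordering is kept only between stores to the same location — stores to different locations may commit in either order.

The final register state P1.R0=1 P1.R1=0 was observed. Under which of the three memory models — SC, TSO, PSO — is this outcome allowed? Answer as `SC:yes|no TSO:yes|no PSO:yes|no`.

outcome vector order: (P1.R0,P1.R1)
[SC] allowed = {<1 1>; <2 0>; <2 1>}
[TSO] allowed = {<1 1>; <2 0>; <2 1>}
[PSO] allowed = {<1 0>; <1 1>; <2 0>; <2 1>}
target <1 0> ∈ {PSO}

SC:no TSO:no PSO:yes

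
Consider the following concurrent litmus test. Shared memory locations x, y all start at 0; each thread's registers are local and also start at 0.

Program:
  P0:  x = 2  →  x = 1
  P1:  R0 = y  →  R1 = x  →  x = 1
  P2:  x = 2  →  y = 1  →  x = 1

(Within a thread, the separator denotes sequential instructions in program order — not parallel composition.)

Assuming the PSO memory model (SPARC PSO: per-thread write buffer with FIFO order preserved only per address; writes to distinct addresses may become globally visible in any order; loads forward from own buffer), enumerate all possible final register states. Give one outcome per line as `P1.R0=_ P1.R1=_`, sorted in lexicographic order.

outcome vector order: (P1.R0,P1.R1)
|PSO outcomes| = 6

P1.R0=0 P1.R1=0
P1.R0=0 P1.R1=1
P1.R0=0 P1.R1=2
P1.R0=1 P1.R1=0
P1.R0=1 P1.R1=1
P1.R0=1 P1.R1=2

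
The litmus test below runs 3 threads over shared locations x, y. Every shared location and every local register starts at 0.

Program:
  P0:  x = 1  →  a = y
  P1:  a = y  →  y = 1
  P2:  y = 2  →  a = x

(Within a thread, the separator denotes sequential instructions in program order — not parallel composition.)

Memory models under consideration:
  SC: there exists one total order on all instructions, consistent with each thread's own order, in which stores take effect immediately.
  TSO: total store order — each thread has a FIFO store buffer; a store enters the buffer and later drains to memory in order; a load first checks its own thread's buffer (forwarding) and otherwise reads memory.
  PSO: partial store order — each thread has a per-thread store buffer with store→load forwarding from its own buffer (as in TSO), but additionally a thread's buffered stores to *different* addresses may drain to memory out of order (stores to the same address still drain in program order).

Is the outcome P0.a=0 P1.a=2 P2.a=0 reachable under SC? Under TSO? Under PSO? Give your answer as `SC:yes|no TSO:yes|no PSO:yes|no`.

outcome vector order: (P0.a,P1.a,P2.a)
SC (10): (0,0,1), (0,2,1), (1,0,0), (1,0,1), (1,2,0), (1,2,1), (2,0,0), (2,0,1), (2,2,0), (2,2,1)
TSO (12): (0,0,0), (0,0,1), (0,2,0), (0,2,1), (1,0,0), (1,0,1), (1,2,0), (1,2,1), (2,0,0), (2,0,1), (2,2,0), (2,2,1)
PSO (12): (0,0,0), (0,0,1), (0,2,0), (0,2,1), (1,0,0), (1,0,1), (1,2,0), (1,2,1), (2,0,0), (2,0,1), (2,2,0), (2,2,1)
target (0,2,0) ∈ {TSO,PSO}

SC:no TSO:yes PSO:yes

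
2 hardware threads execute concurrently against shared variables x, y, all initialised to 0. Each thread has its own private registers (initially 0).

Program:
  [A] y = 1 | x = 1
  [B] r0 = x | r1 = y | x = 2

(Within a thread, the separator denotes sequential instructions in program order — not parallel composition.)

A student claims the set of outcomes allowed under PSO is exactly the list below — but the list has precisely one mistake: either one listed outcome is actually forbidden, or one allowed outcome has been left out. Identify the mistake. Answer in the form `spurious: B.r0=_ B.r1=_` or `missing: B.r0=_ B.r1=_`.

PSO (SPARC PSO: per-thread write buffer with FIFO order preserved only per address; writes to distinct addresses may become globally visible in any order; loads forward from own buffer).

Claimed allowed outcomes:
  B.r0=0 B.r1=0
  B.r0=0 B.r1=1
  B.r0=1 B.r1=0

missing: B.r0=1 B.r1=1

outcome vector order: (B.r0,B.r1)
under PSO → <0 0>; <0 1>; <1 0>; <1 1>
PSO∖claimed = {<1 1>}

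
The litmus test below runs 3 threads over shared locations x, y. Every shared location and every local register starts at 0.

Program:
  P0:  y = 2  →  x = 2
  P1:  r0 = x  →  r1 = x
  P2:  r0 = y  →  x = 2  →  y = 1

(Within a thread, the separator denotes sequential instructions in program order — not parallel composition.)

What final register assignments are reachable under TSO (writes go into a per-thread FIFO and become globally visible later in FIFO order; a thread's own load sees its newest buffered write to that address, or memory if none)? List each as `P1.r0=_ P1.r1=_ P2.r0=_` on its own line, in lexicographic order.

P1.r0=0 P1.r1=0 P2.r0=0
P1.r0=0 P1.r1=0 P2.r0=2
P1.r0=0 P1.r1=2 P2.r0=0
P1.r0=0 P1.r1=2 P2.r0=2
P1.r0=2 P1.r1=2 P2.r0=0
P1.r0=2 P1.r1=2 P2.r0=2

outcome vector order: (P1.r0,P1.r1,P2.r0)
|TSO outcomes| = 6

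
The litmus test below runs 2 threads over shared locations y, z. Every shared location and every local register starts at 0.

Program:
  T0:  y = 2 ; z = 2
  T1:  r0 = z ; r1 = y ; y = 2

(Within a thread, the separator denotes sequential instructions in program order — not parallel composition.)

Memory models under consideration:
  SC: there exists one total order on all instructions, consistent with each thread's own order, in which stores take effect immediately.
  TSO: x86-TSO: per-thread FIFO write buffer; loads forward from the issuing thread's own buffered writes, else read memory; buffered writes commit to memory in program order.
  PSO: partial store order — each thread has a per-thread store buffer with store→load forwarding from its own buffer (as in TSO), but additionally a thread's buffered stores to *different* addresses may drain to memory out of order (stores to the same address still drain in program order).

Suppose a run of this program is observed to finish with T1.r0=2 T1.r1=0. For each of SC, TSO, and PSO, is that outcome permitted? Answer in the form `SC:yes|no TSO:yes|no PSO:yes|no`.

SC:no TSO:no PSO:yes

outcome vector order: (T1.r0,T1.r1)
under SC → <0 0>, <0 2>, <2 2>
under TSO → <0 0>, <0 2>, <2 2>
under PSO → <0 0>, <0 2>, <2 0>, <2 2>
target <2 0> ∈ {PSO}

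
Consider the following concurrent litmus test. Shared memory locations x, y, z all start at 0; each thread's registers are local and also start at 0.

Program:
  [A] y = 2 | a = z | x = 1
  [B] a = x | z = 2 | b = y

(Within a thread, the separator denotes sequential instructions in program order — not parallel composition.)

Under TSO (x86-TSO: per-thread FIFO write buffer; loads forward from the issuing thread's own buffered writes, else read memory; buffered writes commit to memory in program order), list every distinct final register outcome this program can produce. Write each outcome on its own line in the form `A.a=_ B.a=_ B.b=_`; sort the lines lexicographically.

outcome vector order: (A.a,B.a,B.b)
|TSO outcomes| = 5

A.a=0 B.a=0 B.b=0
A.a=0 B.a=0 B.b=2
A.a=0 B.a=1 B.b=2
A.a=2 B.a=0 B.b=0
A.a=2 B.a=0 B.b=2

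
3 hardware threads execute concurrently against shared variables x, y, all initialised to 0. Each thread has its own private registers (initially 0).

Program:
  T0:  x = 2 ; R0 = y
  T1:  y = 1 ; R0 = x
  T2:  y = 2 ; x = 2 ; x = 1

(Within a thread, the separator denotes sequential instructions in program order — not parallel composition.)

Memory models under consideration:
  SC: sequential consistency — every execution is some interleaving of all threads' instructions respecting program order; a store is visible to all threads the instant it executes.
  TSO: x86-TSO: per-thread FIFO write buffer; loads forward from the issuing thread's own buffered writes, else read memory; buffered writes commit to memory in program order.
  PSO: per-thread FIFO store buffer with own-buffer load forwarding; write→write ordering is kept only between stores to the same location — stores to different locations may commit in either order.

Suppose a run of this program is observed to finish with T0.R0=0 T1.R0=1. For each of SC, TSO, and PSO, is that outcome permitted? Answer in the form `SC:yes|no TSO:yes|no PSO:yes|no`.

outcome vector order: (T0.R0,T1.R0)
SC: 8 outcomes — {(0,1), (0,2), (1,0), (1,1), (1,2), (2,0), (2,1), (2,2)}
TSO: 9 outcomes — {(0,0), (0,1), (0,2), (1,0), (1,1), (1,2), (2,0), (2,1), (2,2)}
PSO: 9 outcomes — {(0,0), (0,1), (0,2), (1,0), (1,1), (1,2), (2,0), (2,1), (2,2)}
target (0,1) ∈ {SC,TSO,PSO}

SC:yes TSO:yes PSO:yes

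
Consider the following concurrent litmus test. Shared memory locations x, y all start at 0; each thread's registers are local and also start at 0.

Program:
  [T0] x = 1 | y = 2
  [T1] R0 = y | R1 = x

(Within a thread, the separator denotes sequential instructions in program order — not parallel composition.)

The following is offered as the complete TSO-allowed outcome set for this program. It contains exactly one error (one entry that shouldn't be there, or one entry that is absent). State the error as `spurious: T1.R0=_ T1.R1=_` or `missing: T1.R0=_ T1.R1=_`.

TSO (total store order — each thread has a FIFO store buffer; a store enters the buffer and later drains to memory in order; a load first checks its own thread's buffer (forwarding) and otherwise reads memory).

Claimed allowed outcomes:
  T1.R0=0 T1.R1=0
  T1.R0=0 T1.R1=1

missing: T1.R0=2 T1.R1=1

outcome vector order: (T1.R0,T1.R1)
TSO (3): (0,0); (0,1); (2,1)
TSO∖claimed = {(2,1)}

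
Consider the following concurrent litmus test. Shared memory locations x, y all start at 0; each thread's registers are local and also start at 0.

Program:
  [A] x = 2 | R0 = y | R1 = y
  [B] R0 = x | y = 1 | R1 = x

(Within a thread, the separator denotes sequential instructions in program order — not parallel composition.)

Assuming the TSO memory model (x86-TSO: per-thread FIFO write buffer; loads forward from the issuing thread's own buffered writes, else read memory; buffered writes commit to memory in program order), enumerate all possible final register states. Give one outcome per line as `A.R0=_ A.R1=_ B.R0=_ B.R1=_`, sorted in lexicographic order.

outcome vector order: (A.R0,A.R1,B.R0,B.R1)
|TSO outcomes| = 9

A.R0=0 A.R1=0 B.R0=0 B.R1=0
A.R0=0 A.R1=0 B.R0=0 B.R1=2
A.R0=0 A.R1=0 B.R0=2 B.R1=2
A.R0=0 A.R1=1 B.R0=0 B.R1=0
A.R0=0 A.R1=1 B.R0=0 B.R1=2
A.R0=0 A.R1=1 B.R0=2 B.R1=2
A.R0=1 A.R1=1 B.R0=0 B.R1=0
A.R0=1 A.R1=1 B.R0=0 B.R1=2
A.R0=1 A.R1=1 B.R0=2 B.R1=2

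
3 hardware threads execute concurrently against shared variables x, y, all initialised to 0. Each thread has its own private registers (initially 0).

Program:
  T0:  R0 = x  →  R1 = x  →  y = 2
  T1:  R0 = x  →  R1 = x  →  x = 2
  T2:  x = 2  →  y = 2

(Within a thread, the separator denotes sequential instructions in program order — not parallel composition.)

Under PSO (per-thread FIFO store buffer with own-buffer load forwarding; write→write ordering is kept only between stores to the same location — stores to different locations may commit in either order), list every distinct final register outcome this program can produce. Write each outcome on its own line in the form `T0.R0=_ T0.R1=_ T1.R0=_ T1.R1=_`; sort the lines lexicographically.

outcome vector order: (T0.R0,T0.R1,T1.R0,T1.R1)
|PSO outcomes| = 9

T0.R0=0 T0.R1=0 T1.R0=0 T1.R1=0
T0.R0=0 T0.R1=0 T1.R0=0 T1.R1=2
T0.R0=0 T0.R1=0 T1.R0=2 T1.R1=2
T0.R0=0 T0.R1=2 T1.R0=0 T1.R1=0
T0.R0=0 T0.R1=2 T1.R0=0 T1.R1=2
T0.R0=0 T0.R1=2 T1.R0=2 T1.R1=2
T0.R0=2 T0.R1=2 T1.R0=0 T1.R1=0
T0.R0=2 T0.R1=2 T1.R0=0 T1.R1=2
T0.R0=2 T0.R1=2 T1.R0=2 T1.R1=2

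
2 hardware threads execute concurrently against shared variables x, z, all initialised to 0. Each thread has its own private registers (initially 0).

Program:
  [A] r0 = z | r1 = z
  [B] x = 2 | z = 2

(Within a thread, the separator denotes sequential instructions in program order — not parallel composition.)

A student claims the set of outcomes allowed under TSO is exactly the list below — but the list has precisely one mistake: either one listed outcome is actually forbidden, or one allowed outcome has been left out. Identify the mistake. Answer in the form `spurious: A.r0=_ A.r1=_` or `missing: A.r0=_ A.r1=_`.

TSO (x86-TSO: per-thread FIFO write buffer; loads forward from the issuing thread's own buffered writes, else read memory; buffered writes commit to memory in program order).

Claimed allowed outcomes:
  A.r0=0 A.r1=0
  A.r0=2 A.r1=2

missing: A.r0=0 A.r1=2

outcome vector order: (A.r0,A.r1)
under TSO → 0/0; 0/2; 2/2
TSO∖claimed = {0/2}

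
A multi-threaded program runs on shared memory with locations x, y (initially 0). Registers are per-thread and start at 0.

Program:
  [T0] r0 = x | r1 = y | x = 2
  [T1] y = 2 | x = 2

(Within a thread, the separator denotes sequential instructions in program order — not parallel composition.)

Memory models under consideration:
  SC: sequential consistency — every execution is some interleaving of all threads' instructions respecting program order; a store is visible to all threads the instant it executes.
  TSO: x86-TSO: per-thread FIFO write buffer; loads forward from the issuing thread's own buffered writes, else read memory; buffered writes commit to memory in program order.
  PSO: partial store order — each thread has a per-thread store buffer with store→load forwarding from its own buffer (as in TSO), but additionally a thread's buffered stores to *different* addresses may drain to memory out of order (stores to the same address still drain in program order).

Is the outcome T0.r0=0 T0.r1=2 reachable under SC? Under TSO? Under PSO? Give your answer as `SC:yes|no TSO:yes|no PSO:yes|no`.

outcome vector order: (T0.r0,T0.r1)
under SC → 00 02 22
under TSO → 00 02 22
under PSO → 00 02 20 22
target 02 ∈ {SC,TSO,PSO}

SC:yes TSO:yes PSO:yes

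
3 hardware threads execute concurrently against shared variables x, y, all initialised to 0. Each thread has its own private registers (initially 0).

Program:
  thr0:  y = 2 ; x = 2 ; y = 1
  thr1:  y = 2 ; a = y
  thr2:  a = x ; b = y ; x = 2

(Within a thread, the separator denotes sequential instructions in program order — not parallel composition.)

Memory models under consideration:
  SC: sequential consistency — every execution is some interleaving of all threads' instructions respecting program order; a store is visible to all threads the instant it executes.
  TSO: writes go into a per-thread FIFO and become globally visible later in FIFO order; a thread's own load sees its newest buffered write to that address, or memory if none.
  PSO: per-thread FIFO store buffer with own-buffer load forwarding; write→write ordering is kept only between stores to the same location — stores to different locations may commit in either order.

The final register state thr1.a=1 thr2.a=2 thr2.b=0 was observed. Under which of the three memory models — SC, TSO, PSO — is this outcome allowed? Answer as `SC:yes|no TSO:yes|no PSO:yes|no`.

SC:no TSO:no PSO:yes

outcome vector order: (thr1.a,thr2.a,thr2.b)
under SC → (1,0,0) (1,0,1) (1,0,2) (1,2,1) (1,2,2) (2,0,0) (2,0,1) (2,0,2) (2,2,1) (2,2,2)
under TSO → (1,0,0) (1,0,1) (1,0,2) (1,2,1) (1,2,2) (2,0,0) (2,0,1) (2,0,2) (2,2,1) (2,2,2)
under PSO → (1,0,0) (1,0,1) (1,0,2) (1,2,0) (1,2,1) (1,2,2) (2,0,0) (2,0,1) (2,0,2) (2,2,0) (2,2,1) (2,2,2)
target (1,2,0) ∈ {PSO}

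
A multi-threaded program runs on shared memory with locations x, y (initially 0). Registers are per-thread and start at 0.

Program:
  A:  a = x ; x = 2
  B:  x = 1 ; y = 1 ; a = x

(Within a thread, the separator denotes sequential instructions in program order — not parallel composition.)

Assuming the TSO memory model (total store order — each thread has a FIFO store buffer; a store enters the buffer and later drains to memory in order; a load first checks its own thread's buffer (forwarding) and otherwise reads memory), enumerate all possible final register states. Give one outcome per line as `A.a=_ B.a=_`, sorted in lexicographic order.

A.a=0 B.a=1
A.a=0 B.a=2
A.a=1 B.a=1
A.a=1 B.a=2

outcome vector order: (A.a,B.a)
|TSO outcomes| = 4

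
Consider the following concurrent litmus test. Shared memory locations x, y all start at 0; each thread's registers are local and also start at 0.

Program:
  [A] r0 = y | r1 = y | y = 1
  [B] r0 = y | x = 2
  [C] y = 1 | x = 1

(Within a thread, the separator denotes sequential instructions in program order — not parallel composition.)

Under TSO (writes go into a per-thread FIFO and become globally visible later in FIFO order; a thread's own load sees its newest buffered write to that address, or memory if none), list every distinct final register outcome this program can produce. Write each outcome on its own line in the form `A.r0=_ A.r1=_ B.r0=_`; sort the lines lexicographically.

outcome vector order: (A.r0,A.r1,B.r0)
|TSO outcomes| = 6

A.r0=0 A.r1=0 B.r0=0
A.r0=0 A.r1=0 B.r0=1
A.r0=0 A.r1=1 B.r0=0
A.r0=0 A.r1=1 B.r0=1
A.r0=1 A.r1=1 B.r0=0
A.r0=1 A.r1=1 B.r0=1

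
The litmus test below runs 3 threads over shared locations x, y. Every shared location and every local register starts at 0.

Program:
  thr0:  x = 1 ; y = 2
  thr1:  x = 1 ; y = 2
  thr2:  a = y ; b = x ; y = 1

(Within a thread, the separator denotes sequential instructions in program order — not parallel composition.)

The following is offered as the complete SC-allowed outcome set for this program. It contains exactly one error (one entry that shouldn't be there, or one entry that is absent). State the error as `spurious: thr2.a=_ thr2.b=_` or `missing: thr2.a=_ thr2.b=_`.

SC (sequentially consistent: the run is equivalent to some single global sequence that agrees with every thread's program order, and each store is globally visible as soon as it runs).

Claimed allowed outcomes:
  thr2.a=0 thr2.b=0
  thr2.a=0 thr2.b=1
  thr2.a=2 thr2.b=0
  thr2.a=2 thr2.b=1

outcome vector order: (thr2.a,thr2.b)
[SC] allowed = {(0,0), (0,1), (2,1)}
claimed∖SC = {(2,0)}

spurious: thr2.a=2 thr2.b=0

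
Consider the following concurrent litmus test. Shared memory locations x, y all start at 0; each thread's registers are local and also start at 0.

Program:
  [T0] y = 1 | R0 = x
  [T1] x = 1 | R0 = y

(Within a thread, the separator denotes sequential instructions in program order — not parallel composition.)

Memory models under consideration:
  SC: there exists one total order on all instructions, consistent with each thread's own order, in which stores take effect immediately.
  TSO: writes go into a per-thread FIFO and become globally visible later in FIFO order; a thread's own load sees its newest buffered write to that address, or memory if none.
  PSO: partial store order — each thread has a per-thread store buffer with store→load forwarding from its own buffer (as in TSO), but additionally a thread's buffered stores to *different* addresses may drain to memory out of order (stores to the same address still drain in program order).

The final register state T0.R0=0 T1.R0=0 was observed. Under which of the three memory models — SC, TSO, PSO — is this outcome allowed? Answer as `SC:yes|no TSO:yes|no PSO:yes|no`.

SC:no TSO:yes PSO:yes

outcome vector order: (T0.R0,T1.R0)
[SC] allowed = {01 10 11}
[TSO] allowed = {00 01 10 11}
[PSO] allowed = {00 01 10 11}
target 00 ∈ {TSO,PSO}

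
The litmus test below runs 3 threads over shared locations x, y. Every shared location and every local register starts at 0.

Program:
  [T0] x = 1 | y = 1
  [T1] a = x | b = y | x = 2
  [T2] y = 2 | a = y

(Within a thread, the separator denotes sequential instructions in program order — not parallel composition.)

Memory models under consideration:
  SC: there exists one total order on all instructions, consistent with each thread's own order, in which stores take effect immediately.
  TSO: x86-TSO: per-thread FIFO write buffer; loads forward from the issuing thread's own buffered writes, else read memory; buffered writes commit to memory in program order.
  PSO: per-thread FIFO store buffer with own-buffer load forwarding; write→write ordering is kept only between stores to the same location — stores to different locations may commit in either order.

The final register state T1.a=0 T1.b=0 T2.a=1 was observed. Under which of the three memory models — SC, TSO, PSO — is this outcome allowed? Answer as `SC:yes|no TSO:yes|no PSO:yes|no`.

SC:yes TSO:yes PSO:yes

outcome vector order: (T1.a,T1.b,T2.a)
SC: 12 outcomes — {001; 002; 011; 012; 021; 022; 101; 102; 111; 112; 121; 122}
TSO: 12 outcomes — {001; 002; 011; 012; 021; 022; 101; 102; 111; 112; 121; 122}
PSO: 12 outcomes — {001; 002; 011; 012; 021; 022; 101; 102; 111; 112; 121; 122}
target 001 ∈ {SC,TSO,PSO}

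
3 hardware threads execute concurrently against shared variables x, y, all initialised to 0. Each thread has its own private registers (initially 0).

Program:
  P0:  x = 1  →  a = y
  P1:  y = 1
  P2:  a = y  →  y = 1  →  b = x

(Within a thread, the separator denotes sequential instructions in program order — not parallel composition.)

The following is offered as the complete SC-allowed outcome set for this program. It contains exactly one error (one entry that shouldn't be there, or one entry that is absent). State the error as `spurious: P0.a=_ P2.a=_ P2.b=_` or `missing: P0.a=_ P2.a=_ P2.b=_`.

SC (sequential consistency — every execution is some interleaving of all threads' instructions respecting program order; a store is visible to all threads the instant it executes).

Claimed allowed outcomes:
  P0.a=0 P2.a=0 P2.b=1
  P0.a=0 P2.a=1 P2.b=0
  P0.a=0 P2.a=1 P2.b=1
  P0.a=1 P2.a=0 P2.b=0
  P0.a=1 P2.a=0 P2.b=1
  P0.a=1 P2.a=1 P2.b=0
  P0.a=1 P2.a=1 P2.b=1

spurious: P0.a=0 P2.a=1 P2.b=0

outcome vector order: (P0.a,P2.a,P2.b)
SC: 6 outcomes — {(0,0,1), (0,1,1), (1,0,0), (1,0,1), (1,1,0), (1,1,1)}
claimed∖SC = {(0,1,0)}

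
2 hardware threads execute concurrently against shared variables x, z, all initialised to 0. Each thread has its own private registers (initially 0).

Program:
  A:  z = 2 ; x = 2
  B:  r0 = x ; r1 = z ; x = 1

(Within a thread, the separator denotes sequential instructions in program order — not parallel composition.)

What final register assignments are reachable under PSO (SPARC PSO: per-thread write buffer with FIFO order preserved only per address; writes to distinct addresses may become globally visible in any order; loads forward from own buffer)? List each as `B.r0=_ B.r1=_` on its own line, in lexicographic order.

B.r0=0 B.r1=0
B.r0=0 B.r1=2
B.r0=2 B.r1=0
B.r0=2 B.r1=2

outcome vector order: (B.r0,B.r1)
|PSO outcomes| = 4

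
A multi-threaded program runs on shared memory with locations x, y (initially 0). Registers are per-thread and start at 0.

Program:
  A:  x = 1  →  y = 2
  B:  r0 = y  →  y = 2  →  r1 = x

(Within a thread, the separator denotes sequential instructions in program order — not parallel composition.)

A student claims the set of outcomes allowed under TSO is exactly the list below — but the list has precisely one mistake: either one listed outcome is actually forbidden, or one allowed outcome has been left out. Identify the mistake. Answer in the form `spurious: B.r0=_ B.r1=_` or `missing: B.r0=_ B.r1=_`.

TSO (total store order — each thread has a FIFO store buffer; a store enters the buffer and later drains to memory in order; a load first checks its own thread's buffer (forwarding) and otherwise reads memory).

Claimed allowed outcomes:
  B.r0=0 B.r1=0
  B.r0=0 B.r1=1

outcome vector order: (B.r0,B.r1)
[TSO] allowed = {0/0, 0/1, 2/1}
TSO∖claimed = {2/1}

missing: B.r0=2 B.r1=1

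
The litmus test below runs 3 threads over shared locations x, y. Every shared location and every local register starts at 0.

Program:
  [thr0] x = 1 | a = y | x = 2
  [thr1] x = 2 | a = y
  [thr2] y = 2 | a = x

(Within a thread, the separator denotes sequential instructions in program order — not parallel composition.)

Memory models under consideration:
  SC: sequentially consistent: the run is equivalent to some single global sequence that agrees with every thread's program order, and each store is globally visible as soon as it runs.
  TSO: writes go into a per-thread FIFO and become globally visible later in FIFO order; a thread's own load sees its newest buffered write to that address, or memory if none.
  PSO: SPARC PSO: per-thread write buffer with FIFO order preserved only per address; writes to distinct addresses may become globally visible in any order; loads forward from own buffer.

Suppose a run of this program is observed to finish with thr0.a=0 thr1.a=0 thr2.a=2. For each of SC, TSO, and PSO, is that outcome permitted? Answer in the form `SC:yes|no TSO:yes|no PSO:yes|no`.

SC:yes TSO:yes PSO:yes

outcome vector order: (thr0.a,thr1.a,thr2.a)
SC (9): 0/0/1 0/0/2 0/2/1 0/2/2 2/0/1 2/0/2 2/2/0 2/2/1 2/2/2
TSO (12): 0/0/0 0/0/1 0/0/2 0/2/0 0/2/1 0/2/2 2/0/0 2/0/1 2/0/2 2/2/0 2/2/1 2/2/2
PSO (12): 0/0/0 0/0/1 0/0/2 0/2/0 0/2/1 0/2/2 2/0/0 2/0/1 2/0/2 2/2/0 2/2/1 2/2/2
target 0/0/2 ∈ {SC,TSO,PSO}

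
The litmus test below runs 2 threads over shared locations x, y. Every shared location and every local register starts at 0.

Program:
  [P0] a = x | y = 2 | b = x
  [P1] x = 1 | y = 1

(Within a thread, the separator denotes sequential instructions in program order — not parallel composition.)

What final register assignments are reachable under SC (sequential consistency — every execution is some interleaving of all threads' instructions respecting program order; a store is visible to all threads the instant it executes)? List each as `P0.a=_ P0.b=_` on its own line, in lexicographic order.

outcome vector order: (P0.a,P0.b)
|SC outcomes| = 3

P0.a=0 P0.b=0
P0.a=0 P0.b=1
P0.a=1 P0.b=1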